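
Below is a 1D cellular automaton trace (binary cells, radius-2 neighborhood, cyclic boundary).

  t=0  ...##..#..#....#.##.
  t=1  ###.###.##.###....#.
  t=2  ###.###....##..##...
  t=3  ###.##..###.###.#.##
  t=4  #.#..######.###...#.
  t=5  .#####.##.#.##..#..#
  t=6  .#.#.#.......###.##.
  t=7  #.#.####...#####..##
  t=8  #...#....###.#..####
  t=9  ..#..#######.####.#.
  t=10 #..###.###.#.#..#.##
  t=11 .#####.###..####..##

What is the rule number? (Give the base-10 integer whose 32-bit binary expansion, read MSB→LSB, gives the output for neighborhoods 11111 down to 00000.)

  #####|#  b31=1 t=3,i=0
  ####.|.  b30=0 t=3,i=1
  ###.#|#  b29=1 t=1,i=2
  ###..|.  b28=0 t=1,i=13
  ##.##|.  b27=0 t=1,i=3
  ##.#.|.  b26=0 t=3,i=15
  ##..#|#  b25=1 t=0,i=5
  ##...|.  b24=0 t=0,i=19
  #.###|#  b23=1 t=1,i=0
  #.##.|.  b22=0 t=0,i=17
  #.#.#|.  b21=0 t=3,i=16
  #.#..|#  b20=1 t=4,i=2
  #..##|#  b19=1 t=2,i=14
  #..#.|#  b18=1 t=0,i=6
  #...#|#  b17=1 t=2,i=18
  #....|#  b16=1 t=0,i=0
  .####|.  b15=0 t=3,i=19
  .###.|#  b14=1 t=1,i=1
  .##.#|.  b13=0 t=1,i=9
  .##..|#  b12=1 t=0,i=4
  .#.##|.  b11=0 t=0,i=16
  .#.#.|#  b10=1 t=4,i=1
  .#..#|#  b9=1 t=0,i=8
  .#...|#  b8=1 t=0,i=11
  ..###|#  b7=1 t=2,i=0
  ..##.|.  b6=0 t=0,i=3
  ..#.#|.  b5=0 t=0,i=15
  ..#..|.  b4=0 t=0,i=7
  ...##|#  b3=1 t=0,i=2
  ...#.|.  b2=0 t=0,i=14
  ....#|#  b1=1 t=0,i=1
  .....|.  b0=0 t=6,i=8
  bits 10100010100111110101011110001010 = 2728351626

2728351626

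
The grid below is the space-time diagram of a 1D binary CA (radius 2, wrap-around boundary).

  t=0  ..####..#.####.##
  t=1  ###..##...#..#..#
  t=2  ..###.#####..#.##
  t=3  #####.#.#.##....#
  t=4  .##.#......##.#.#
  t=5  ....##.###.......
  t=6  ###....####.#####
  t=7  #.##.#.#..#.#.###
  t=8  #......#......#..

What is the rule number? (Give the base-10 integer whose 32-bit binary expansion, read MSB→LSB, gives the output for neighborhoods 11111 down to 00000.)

3013235095

  ##### -> #   bit 31 = 1  t=2,i=8
  ####. -> .   bit 30 = 0  t=0,i=4
  ###.# -> #   bit 29 = 1  t=0,i=13
  ###.. -> #   bit 28 = 1  t=0,i=5
  ##.## -> .   bit 27 = 0  t=0,i=14
  ##.#. -> .   bit 26 = 0  t=3,i=5
  ##..# -> #   bit 25 = 1  t=0,i=0
  ##... -> #   bit 24 = 1  t=1,i=7
  #.### -> #   bit 23 = 1  t=0,i=10
  #.##. -> .   bit 22 = 0  t=0,i=15
  #.#.# -> .   bit 21 = 0  t=3,i=6
  #.#.. -> #   bit 20 = 1  t=4,i=4
  #..## -> #   bit 19 = 1  t=0,i=1
  #..#. -> .   bit 18 = 0  t=0,i=7
  #...# -> #   bit 17 = 1  t=1,i=8
  #.... -> .   bit 16 = 0  t=3,i=13
  .#### -> .   bit 15 = 0  t=0,i=3
  .###. -> #   bit 14 = 1  t=2,i=3
  .##.# -> .   bit 13 = 0  t=4,i=2
  .##.. -> #   bit 12 = 1  t=0,i=16
  .#.## -> .   bit 11 = 0  t=0,i=9
  .#.#. -> .   bit 10 = 0  t=3,i=7
  .#..# -> .   bit 9 = 0  t=1,i=11
  .#... -> #   bit 8 = 1  t=4,i=5
  ..### -> #   bit 7 = 1  t=0,i=2
  ..##. -> .   bit 6 = 0  t=1,i=5
  ..#.# -> .   bit 5 = 0  t=0,i=8
  ..#.. -> #   bit 4 = 1  t=1,i=10
  ...## -> .   bit 3 = 0  t=3,i=15
  ...#. -> #   bit 2 = 1  t=1,i=9
  ....# -> #   bit 1 = 1  t=3,i=14
  ..... -> #   bit 0 = 1  t=4,i=7
  bits 10110011100110100101000110010111 = 3013235095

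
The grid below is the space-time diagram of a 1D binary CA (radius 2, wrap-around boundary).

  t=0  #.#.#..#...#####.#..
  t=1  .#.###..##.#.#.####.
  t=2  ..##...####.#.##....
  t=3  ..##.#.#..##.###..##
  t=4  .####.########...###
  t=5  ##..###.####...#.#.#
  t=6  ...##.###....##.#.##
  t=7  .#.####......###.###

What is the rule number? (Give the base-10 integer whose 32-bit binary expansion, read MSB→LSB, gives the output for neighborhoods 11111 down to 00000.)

2899984325

  #####|#  b31=1 t=0,i=13
  ####.|.  b30=0 t=0,i=14
  ###.#|#  b29=1 t=0,i=15
  ###..|.  b28=0 t=1,i=5
  ##.##|#  b27=1 t=3,i=12
  ##.#.|#  b26=1 t=0,i=16
  ##..#|.  b25=0 t=1,i=6
  ##...|.  b24=0 t=2,i=4
  #.###|#  b23=1 t=1,i=3
  #.##.|#  b22=1 t=2,i=14
  #.#.#|.  b21=0 t=0,i=2
  #.#..|#  b20=1 t=0,i=4
  #..##|#  b19=1 t=1,i=7
  #..#.|.  b18=0 t=0,i=6
  #...#|#  b17=1 t=0,i=9
  #....|.  b16=0 t=2,i=17
  .####|.  b15=0 t=0,i=12
  .###.|.  b14=0 t=1,i=4
  .##.#|#  b13=1 t=1,i=9
  .##..|#  b12=1 t=2,i=3
  .#.##|#  b11=1 t=1,i=2
  .#.#.|#  b10=1 t=0,i=1
  .#..#|#  b9=1 t=0,i=5
  .#...|#  b8=1 t=0,i=8
  ..###|#  b7=1 t=0,i=11
  ..##.|#  b6=1 t=1,i=8
  ..#.#|.  b5=0 t=0,i=0
  ..#..|.  b4=0 t=0,i=7
  ...##|.  b3=0 t=0,i=10
  ...#.|#  b2=1 t=5,i=14
  ....#|.  b1=0 t=2,i=0
  .....|#  b0=1 t=2,i=18
  bits 10101100110110100011111111000101 = 2899984325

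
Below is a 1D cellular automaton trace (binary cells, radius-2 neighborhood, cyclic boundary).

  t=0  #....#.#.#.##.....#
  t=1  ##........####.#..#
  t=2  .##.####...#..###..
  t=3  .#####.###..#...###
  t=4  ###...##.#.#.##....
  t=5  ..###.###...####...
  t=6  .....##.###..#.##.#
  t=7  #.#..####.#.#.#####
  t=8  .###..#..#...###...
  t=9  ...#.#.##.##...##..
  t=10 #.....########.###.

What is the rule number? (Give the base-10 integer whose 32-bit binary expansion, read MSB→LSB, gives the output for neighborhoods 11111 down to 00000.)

500611905

  nb #####: next=.  (t=3,i=3, bit31=0)
  nb ####.: next=.  (t=1,i=12, bit30=0)
  nb ###.#: next=.  (t=1,i=13, bit29=0)
  nb ###..: next=#  (t=1,i=1, bit28=1)
  nb ##.##: next=#  (t=2,i=3, bit27=1)
  nb ##.#.: next=#  (t=1,i=14, bit26=1)
  nb ##..#: next=.  (t=3,i=10, bit25=0)
  nb ##...: next=#  (t=0,i=1, bit24=1)
  nb #.###: next=#  (t=2,i=4, bit23=1)
  nb #.##.: next=#  (t=0,i=11, bit22=1)
  nb #.#.#: next=.  (t=0,i=7, bit21=0)
  nb #.#..: next=#  (t=1,i=15, bit20=1)
  nb #..##: next=.  (t=1,i=17, bit19=0)
  nb #..#.: next=#  (t=3,i=11, bit18=1)
  nb #...#: next=#  (t=2,i=9, bit17=1)
  nb #....: next=.  (t=0,i=2, bit16=0)
  nb .####: next=#  (t=1,i=11, bit15=1)
  nb .###.: next=.  (t=1,i=0, bit14=0)
  nb .##.#: next=#  (t=2,i=2, bit13=1)
  nb .##..: next=#  (t=0,i=0, bit12=1)
  nb .#.##: next=#  (t=0,i=10, bit11=1)
  nb .#.#.: next=.  (t=0,i=6, bit10=0)
  nb .#..#: next=#  (t=1,i=16, bit9=1)
  nb .#...: next=#  (t=3,i=13, bit8=1)
  nb ..###: next=.  (t=1,i=10, bit7=0)
  nb ..##.: next=#  (t=0,i=18, bit6=1)
  nb ..#.#: next=.  (t=0,i=5, bit5=0)
  nb ..#..: next=.  (t=2,i=11, bit4=0)
  nb ...##: next=.  (t=0,i=17, bit3=0)
  nb ...#.: next=.  (t=0,i=4, bit2=0)
  nb ....#: next=.  (t=0,i=3, bit1=0)
  nb .....: next=#  (t=0,i=15, bit0=1)
  bits 00011101110101101011101101000001 = 500611905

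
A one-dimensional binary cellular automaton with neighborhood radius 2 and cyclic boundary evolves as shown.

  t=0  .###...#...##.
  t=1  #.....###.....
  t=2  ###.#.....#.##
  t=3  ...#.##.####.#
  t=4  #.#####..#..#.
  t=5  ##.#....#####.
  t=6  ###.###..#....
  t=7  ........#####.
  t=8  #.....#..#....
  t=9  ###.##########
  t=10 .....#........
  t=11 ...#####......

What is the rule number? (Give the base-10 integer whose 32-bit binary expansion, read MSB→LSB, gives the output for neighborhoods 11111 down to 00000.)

74296118

  [31] ##### => .  t=2,i=0
  [30] ####. => .  t=2,i=1
  [29] ###.# => .  t=2,i=2
  [28] ###.. => .  t=0,i=3
  [27] ##.## => .  t=3,i=7
  [26] ##.#. => #  t=2,i=3
  [25] ##..# => .  t=0,i=13
  [24] ##... => .  t=0,i=4
  [23] #.### => .  t=2,i=12
  [22] #.##. => #  t=3,i=5
  [21] #.#.# => #  t=4,i=0
  [20] #.#.. => .  t=2,i=4
  [19] #..## => #  t=0,i=0
  [18] #..#. => #  t=4,i=8
  [17] #...# => .  t=0,i=5
  [16] #.... => #  t=1,i=2
  [15] .#### => #  t=2,i=13
  [14] .###. => .  t=0,i=2
  [13] .##.# => #  t=3,i=6
  [12] .##.. => .  t=0,i=12
  [11] .#.## => #  t=2,i=11
  [10] .#.#. => .  t=4,i=13
  [9] .#..# => #  t=4,i=10
  [8] .#... => #  t=0,i=8
  [7] ..### => .  t=0,i=1
  [6] ..##. => .  t=0,i=11
  [5] ..#.# => #  t=2,i=10
  [4] ..#.. => #  t=0,i=7
  [3] ...## => .  t=0,i=10
  [2] ...#. => #  t=0,i=6
  [1] ....# => #  t=1,i=4
  [0] ..... => .  t=1,i=3
  bits 00000100011011011010101100110110 = 74296118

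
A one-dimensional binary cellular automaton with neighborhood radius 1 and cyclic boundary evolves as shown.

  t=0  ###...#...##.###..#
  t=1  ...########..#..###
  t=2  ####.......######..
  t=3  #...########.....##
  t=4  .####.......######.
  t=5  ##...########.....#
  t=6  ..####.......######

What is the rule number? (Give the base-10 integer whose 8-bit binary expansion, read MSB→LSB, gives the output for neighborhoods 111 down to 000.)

  [7] ### => .  t=0,i=0
  [6] ##. => .  t=0,i=2
  [5] #.# => .  t=0,i=12
  [4] #.. => #  t=0,i=3
  [3] .## => #  t=0,i=10
  [2] .#. => #  t=0,i=6
  [1] ..# => #  t=0,i=5
  [0] ... => #  t=0,i=4
  bits 00011111 = 31

31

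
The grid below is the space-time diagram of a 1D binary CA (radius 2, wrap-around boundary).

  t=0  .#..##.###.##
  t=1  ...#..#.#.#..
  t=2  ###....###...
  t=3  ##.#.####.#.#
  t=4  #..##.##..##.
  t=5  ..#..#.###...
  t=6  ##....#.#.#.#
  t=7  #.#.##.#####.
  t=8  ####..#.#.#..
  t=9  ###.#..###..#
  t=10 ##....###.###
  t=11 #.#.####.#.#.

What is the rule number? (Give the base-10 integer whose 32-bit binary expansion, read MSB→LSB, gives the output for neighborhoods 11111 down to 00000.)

1260969103

  [31] ##### => .  t=7,i=9
  [30] ####. => #  t=3,i=7
  [29] ###.# => .  t=0,i=9
  [28] ###.. => .  t=2,i=2
  [27] ##.## => #  t=0,i=6
  [26] ##.#. => .  t=0,i=0
  [25] ##..# => #  t=4,i=8
  [24] ##... => #  t=2,i=3
  [23] #.### => .  t=0,i=7
  [22] #.##. => .  t=0,i=11
  [21] #.#.# => #  t=1,i=8
  [20] #.#.. => .  t=0,i=1
  [19] #..## => #  t=0,i=3
  [18] #..#. => .  t=1,i=5
  [17] #...# => .  t=2,i=11
  [16] #.... => .  t=1,i=12
  [15] .#### => #  t=3,i=6
  [14] .###. => #  t=0,i=8
  [13] .##.# => .  t=0,i=5
  [12] .##.. => #  t=4,i=7
  [11] .#.## => #  t=3,i=4
  [10] .#.#. => #  t=1,i=7
  [9] .#..# => .  t=0,i=2
  [8] .#... => .  t=1,i=11
  [7] ..### => #  t=2,i=0
  [6] ..##. => .  t=0,i=4
  [5] ..#.# => .  t=1,i=6
  [4] ..#.. => .  t=1,i=3
  [3] ...## => #  t=2,i=6
  [2] ...#. => #  t=1,i=2
  [1] ....# => #  t=1,i=1
  [0] ..... => #  t=1,i=0
  bits 01001011001010001101110010001111 = 1260969103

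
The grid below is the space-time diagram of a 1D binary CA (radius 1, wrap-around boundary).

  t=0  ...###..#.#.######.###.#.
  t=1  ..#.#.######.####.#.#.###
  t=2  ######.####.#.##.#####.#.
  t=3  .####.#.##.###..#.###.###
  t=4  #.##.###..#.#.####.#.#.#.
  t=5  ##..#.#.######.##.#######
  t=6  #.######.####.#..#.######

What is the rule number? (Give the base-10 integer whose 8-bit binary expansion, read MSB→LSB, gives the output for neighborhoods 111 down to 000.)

182

  ###|#  b7=1 t=0,i=4
  ##.|.  b6=0 t=0,i=5
  #.#|#  b5=1 t=0,i=9
  #..|#  b4=1 t=0,i=6
  .##|.  b3=0 t=0,i=3
  .#.|#  b2=1 t=0,i=8
  ..#|#  b1=1 t=0,i=2
  ...|.  b0=0 t=0,i=0
  bits 10110110 = 182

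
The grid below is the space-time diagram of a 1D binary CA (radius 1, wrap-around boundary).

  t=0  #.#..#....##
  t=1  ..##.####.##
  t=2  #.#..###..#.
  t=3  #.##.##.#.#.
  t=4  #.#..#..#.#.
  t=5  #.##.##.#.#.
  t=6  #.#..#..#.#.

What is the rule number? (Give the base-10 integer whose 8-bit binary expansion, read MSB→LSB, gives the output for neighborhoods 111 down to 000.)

  ###|#  b7=1 t=0,i=11
  ##.|.  b6=0 t=0,i=0
  #.#|.  b5=0 t=0,i=1
  #..|#  b4=1 t=0,i=3
  .##|#  b3=1 t=0,i=10
  .#.|#  b2=1 t=0,i=2
  ..#|.  b1=0 t=0,i=4
  ...|#  b0=1 t=0,i=7
  bits 10011101 = 157

157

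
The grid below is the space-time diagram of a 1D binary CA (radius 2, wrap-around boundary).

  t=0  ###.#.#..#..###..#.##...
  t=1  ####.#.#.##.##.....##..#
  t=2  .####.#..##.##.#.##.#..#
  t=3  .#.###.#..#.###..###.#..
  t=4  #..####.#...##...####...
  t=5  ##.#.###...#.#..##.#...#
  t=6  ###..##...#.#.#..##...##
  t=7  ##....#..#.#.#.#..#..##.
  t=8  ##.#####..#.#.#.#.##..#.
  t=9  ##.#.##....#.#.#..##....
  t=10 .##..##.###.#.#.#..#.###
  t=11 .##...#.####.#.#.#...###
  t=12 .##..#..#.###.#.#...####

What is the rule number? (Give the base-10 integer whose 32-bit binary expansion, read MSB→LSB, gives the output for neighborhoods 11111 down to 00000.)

  #####|#  b31=1 t=1,i=1
  ####.|#  b30=1 t=1,i=2
  ###.#|#  b29=1 t=0,i=2
  ###..|.  b28=0 t=0,i=14
  ##.##|.  b27=0 t=1,i=11
  ##.#.|#  b26=1 t=0,i=3
  ##..#|.  b25=0 t=0,i=15
  ##...|.  b24=0 t=0,i=21
  #.###|#  b23=1 t=2,i=1
  #.##.|#  b22=1 t=0,i=19
  #.#.#|.  b21=0 t=0,i=4
  #.#..|.  b20=0 t=0,i=6
  #..##|.  b19=0 t=0,i=11
  #..#.|.  b18=0 t=0,i=8
  #...#|.  b17=0 t=0,i=22
  #....|#  b16=1 t=1,i=15
  .####|.  b15=0 t=1,i=0
  .###.|#  b14=1 t=0,i=1
  .##.#|#  b13=1 t=1,i=10
  .##..|#  b12=1 t=0,i=20
  .#.##|.  b11=0 t=0,i=18
  .#.#.|#  b10=1 t=0,i=5
  .#..#|#  b9=1 t=0,i=7
  .#...|.  b8=0 t=3,i=22
  ..###|#  b7=1 t=0,i=0
  ..##.|.  b6=0 t=1,i=19
  ..#.#|.  b5=0 t=0,i=17
  ..#..|#  b4=1 t=0,i=9
  ...##|#  b3=1 t=0,i=23
  ...#.|#  b2=1 t=3,i=0
  ....#|#  b1=1 t=1,i=17
  .....|.  b0=0 t=1,i=16
  bits 11100100110000010111011010011110 = 3837884062

3837884062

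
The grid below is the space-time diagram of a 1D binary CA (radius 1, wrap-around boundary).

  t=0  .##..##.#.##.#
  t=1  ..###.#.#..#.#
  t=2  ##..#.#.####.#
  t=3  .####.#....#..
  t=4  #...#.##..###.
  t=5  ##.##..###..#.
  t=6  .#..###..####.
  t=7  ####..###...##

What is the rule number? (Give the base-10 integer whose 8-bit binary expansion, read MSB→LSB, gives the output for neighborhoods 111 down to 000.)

86

  ###|.  b7=0 t=1,i=3
  ##.|#  b6=1 t=0,i=2
  #.#|.  b5=0 t=0,i=0
  #..|#  b4=1 t=0,i=3
  .##|.  b3=0 t=0,i=1
  .#.|#  b2=1 t=0,i=8
  ..#|#  b1=1 t=0,i=4
  ...|.  b0=0 t=3,i=8
  bits 01010110 = 86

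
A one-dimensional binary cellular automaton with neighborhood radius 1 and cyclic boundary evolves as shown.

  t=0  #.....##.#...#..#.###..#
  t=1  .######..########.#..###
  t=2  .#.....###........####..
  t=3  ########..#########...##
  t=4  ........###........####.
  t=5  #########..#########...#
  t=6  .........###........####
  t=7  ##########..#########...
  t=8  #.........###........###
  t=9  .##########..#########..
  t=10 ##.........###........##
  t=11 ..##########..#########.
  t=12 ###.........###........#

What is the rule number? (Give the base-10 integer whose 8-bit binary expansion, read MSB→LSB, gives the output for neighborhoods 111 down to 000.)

  nb ###: next=.  (t=0,i=19, bit7=0)
  nb ##.: next=.  (t=0,i=0, bit6=0)
  nb #.#: next=.  (t=0,i=8, bit5=0)
  nb #..: next=#  (t=0,i=1, bit4=1)
  nb .##: next=#  (t=0,i=6, bit3=1)
  nb .#.: next=#  (t=0,i=9, bit2=1)
  nb ..#: next=#  (t=0,i=5, bit1=1)
  nb ...: next=#  (t=0,i=2, bit0=1)
  bits 00011111 = 31

31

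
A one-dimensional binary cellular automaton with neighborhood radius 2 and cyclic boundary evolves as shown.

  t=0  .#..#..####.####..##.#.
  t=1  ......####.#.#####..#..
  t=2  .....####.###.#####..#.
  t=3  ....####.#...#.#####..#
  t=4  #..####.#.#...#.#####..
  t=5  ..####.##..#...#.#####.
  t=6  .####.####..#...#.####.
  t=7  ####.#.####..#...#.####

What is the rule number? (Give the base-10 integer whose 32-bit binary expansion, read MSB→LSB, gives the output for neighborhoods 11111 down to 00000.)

  nb #####: next=#  (t=1,i=15, bit31=1)
  nb ####.: next=#  (t=0,i=9, bit30=1)
  nb ###.#: next=.  (t=0,i=10, bit29=0)
  nb ###..: next=#  (t=0,i=15, bit28=1)
  nb ##.##: next=#  (t=0,i=11, bit27=1)
  nb ##.#.: next=#  (t=0,i=20, bit26=1)
  nb ##..#: next=#  (t=0,i=16, bit25=1)
  nb ##...: next=.  (t=5,i=22, bit24=0)
  nb #.###: next=.  (t=0,i=12, bit23=0)
  nb #.##.: next=#  (t=5,i=7, bit22=1)
  nb #.#.#: next=#  (t=1,i=11, bit21=1)
  nb #.#..: next=.  (t=0,i=21, bit20=0)
  nb #..##: next=#  (t=0,i=6, bit19=1)
  nb #..#.: next=.  (t=0,i=0, bit18=0)
  nb #...#: next=.  (t=3,i=11, bit17=0)
  nb #....: next=.  (t=1,i=22, bit16=0)
  nb .####: next=#  (t=0,i=8, bit15=1)
  nb .###.: next=.  (t=2,i=11, bit14=0)
  nb .##.#: next=.  (t=0,i=19, bit13=0)
  nb .##..: next=#  (t=5,i=8, bit12=1)
  nb .#.##: next=#  (t=1,i=12, bit11=1)
  nb .#.#.: next=.  (t=4,i=9, bit10=0)
  nb .#..#: next=.  (t=0,i=2, bit9=0)
  nb .#...: next=#  (t=1,i=21, bit8=1)
  nb ..###: next=#  (t=0,i=7, bit7=1)
  nb ..##.: next=.  (t=0,i=18, bit6=0)
  nb ..#.#: next=.  (t=3,i=13, bit5=0)
  nb ..#..: next=.  (t=0,i=1, bit4=0)
  nb ...##: next=#  (t=1,i=5, bit3=1)
  nb ...#.: next=.  (t=3,i=12, bit2=0)
  nb ....#: next=.  (t=1,i=4, bit1=0)
  nb .....: next=.  (t=1,i=0, bit0=0)
  bits 11011110011010001001100110001000 = 3731397000

3731397000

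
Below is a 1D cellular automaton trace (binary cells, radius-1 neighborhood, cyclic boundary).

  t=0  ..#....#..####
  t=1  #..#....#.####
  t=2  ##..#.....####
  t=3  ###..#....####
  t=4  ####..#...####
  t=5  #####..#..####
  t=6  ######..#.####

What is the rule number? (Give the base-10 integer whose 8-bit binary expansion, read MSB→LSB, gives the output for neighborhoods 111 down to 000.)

216

  nb ###: next=#  (t=0,i=11, bit7=1)
  nb ##.: next=#  (t=0,i=13, bit6=1)
  nb #.#: next=.  (t=1,i=9, bit5=0)
  nb #..: next=#  (t=0,i=0, bit4=1)
  nb .##: next=#  (t=0,i=10, bit3=1)
  nb .#.: next=.  (t=0,i=2, bit2=0)
  nb ..#: next=.  (t=0,i=1, bit1=0)
  nb ...: next=.  (t=0,i=4, bit0=0)
  bits 11011000 = 216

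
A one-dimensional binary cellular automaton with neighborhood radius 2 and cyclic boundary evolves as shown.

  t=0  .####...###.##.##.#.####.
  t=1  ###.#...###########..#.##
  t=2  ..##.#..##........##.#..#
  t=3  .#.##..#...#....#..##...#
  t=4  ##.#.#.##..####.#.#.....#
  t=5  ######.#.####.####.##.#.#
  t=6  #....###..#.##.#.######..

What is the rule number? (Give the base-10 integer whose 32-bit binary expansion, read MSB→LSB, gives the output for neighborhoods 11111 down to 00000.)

  nb #####: next=.  (t=1,i=0, bit31=0)
  nb ####.: next=.  (t=0,i=3, bit30=0)
  nb ###.#: next=#  (t=0,i=10, bit29=1)
  nb ###..: next=#  (t=0,i=4, bit28=1)
  nb ##.##: next=#  (t=0,i=11, bit27=1)
  nb ##.#.: next=#  (t=0,i=17, bit26=1)
  nb ##..#: next=#  (t=0,i=24, bit25=1)
  nb ##...: next=.  (t=0,i=5, bit24=0)
  nb #.###: next=.  (t=0,i=20, bit23=0)
  nb #.##.: next=#  (t=0,i=12, bit22=1)
  nb #.#.#: next=#  (t=0,i=18, bit21=1)
  nb #.#..: next=.  (t=1,i=4, bit20=0)
  nb #..##: next=#  (t=0,i=0, bit19=1)
  nb #..#.: next=.  (t=1,i=20, bit18=0)
  nb #...#: next=.  (t=0,i=6, bit17=0)
  nb #....: next=#  (t=2,i=11, bit16=1)
  nb .####: next=#  (t=0,i=2, bit15=1)
  nb .###.: next=#  (t=0,i=9, bit14=1)
  nb .##.#: next=#  (t=0,i=13, bit13=1)
  nb .##..: next=.  (t=2,i=9, bit12=0)
  nb .#.##: next=.  (t=0,i=19, bit11=0)
  nb .#.#.: next=#  (t=3,i=0, bit10=1)
  nb .#..#: next=.  (t=2,i=0, bit9=0)
  nb .#...: next=#  (t=1,i=5, bit8=1)
  nb ..###: next=#  (t=0,i=1, bit7=1)
  nb ..##.: next=.  (t=2,i=2, bit6=0)
  nb ..#.#: next=#  (t=1,i=21, bit5=1)
  nb ..#..: next=#  (t=2,i=24, bit4=1)
  nb ...##: next=.  (t=0,i=7, bit3=0)
  nb ...#.: next=.  (t=3,i=10, bit2=0)
  nb ....#: next=#  (t=2,i=16, bit1=1)
  nb .....: next=.  (t=2,i=12, bit0=0)
  bits 00111110011010011110010110110010 = 1047127474

1047127474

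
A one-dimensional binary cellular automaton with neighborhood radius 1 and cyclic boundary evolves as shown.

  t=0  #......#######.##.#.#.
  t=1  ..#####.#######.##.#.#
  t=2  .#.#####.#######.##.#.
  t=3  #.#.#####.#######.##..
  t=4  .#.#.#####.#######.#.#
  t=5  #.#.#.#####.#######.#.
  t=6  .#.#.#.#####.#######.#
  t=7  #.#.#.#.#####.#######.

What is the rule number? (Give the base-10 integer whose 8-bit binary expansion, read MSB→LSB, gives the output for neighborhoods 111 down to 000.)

227

  ### -> #   bit 7 = 1  t=0,i=8
  ##. -> #   bit 6 = 1  t=0,i=13
  #.# -> #   bit 5 = 1  t=0,i=14
  #.. -> .   bit 4 = 0  t=0,i=1
  .## -> .   bit 3 = 0  t=0,i=7
  .#. -> .   bit 2 = 0  t=0,i=0
  ..# -> #   bit 1 = 1  t=0,i=6
  ... -> #   bit 0 = 1  t=0,i=2
  bits 11100011 = 227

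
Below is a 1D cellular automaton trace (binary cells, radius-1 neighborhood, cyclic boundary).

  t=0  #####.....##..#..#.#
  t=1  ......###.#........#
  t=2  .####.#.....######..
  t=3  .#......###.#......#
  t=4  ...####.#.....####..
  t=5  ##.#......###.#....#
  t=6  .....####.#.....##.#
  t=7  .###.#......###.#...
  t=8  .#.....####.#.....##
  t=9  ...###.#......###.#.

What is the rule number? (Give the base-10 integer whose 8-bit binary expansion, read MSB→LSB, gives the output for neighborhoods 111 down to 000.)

  ###|.  b7=0 t=0,i=0
  ##.|.  b6=0 t=0,i=4
  #.#|.  b5=0 t=0,i=18
  #..|.  b4=0 t=0,i=5
  .##|#  b3=1 t=0,i=10
  .#.|.  b2=0 t=0,i=14
  ..#|.  b1=0 t=0,i=9
  ...|#  b0=1 t=0,i=6
  bits 00001001 = 9

9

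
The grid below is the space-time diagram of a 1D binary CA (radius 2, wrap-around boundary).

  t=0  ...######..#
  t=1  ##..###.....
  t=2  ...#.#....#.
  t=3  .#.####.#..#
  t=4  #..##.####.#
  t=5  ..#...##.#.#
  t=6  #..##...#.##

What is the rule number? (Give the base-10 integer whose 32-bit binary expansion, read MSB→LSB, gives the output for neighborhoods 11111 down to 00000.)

2765801250

  ##### -> #   bit 31 = 1  t=0,i=5
  ####. -> .   bit 30 = 0  t=0,i=7
  ###.# -> #   bit 29 = 1  t=3,i=6
  ###.. -> .   bit 28 = 0  t=0,i=8
  ##.## -> .   bit 27 = 0  t=4,i=5
  ##.#. -> #   bit 26 = 1  t=3,i=7
  ##..# -> .   bit 25 = 0  t=0,i=9
  ##... -> .   bit 24 = 0  t=1,i=7
  #.### -> #   bit 23 = 1  t=3,i=3
  #.##. -> #   bit 22 = 1  t=4,i=11
  #.#.# -> .   bit 21 = 0  t=3,i=1
  #.#.. -> #   bit 20 = 1  t=2,i=5
  #..## -> #   bit 19 = 1  t=1,i=3
  #..#. -> .   bit 18 = 0  t=0,i=10
  #...# -> #   bit 17 = 1  t=0,i=1
  #.... -> .   bit 16 = 0  t=1,i=8
  .#### -> #   bit 15 = 1  t=0,i=4
  .###. -> #   bit 14 = 1  t=1,i=5
  .##.# -> .   bit 13 = 0  t=4,i=4
  .##.. -> .   bit 12 = 0  t=1,i=1
  .#.## -> .   bit 11 = 0  t=3,i=2
  .#.#. -> #   bit 10 = 1  t=2,i=4
  .#..# -> #   bit 9 = 1  t=3,i=9
  .#... -> #   bit 8 = 1  t=0,i=0
  ..### -> .   bit 7 = 0  t=0,i=3
  ..##. -> .   bit 6 = 0  t=1,i=0
  ..#.# -> #   bit 5 = 1  t=2,i=3
  ..#.. -> .   bit 4 = 0  t=0,i=11
  ...## -> .   bit 3 = 0  t=0,i=2
  ...#. -> .   bit 2 = 0  t=2,i=2
  ....# -> #   bit 1 = 1  t=1,i=10
  ..... -> .   bit 0 = 0  t=1,i=9
  bits 10100100110110101100011100100010 = 2765801250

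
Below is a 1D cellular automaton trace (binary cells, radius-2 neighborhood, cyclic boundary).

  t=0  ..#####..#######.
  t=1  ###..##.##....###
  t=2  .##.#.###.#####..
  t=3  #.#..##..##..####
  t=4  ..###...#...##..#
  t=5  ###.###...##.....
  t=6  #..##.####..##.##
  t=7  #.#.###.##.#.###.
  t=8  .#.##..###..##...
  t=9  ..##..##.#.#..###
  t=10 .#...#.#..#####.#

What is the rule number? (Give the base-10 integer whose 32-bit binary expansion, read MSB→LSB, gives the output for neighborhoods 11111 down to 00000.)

1507536522

  ##### -> .   bit 31 = 0  t=0,i=4
  ####. -> #   bit 30 = 1  t=0,i=5
  ###.# -> .   bit 29 = 0  t=2,i=8
  ###.. -> #   bit 28 = 1  t=0,i=6
  ##.## -> #   bit 27 = 1  t=1,i=7
  ##.#. -> .   bit 26 = 0  t=2,i=3
  ##..# -> .   bit 25 = 0  t=0,i=7
  ##... -> #   bit 24 = 1  t=0,i=16
  #.### -> #   bit 23 = 1  t=2,i=6
  #.##. -> #   bit 22 = 1  t=1,i=8
  #.#.# -> .   bit 21 = 0  t=2,i=4
  #.#.. -> #   bit 20 = 1  t=3,i=2
  #..## -> #   bit 19 = 1  t=0,i=8
  #..#. -> .   bit 18 = 0  t=4,i=15
  #...# -> #   bit 17 = 1  t=0,i=0
  #.... -> #   bit 16 = 1  t=1,i=11
  .#### -> .   bit 15 = 0  t=0,i=3
  .###. -> .   bit 14 = 0  t=2,i=7
  .##.# -> #   bit 13 = 1  t=1,i=6
  .##.. -> .   bit 12 = 0  t=1,i=9
  .#.## -> #   bit 11 = 1  t=2,i=5
  .#.#. -> #   bit 10 = 1  t=7,i=1
  .#..# -> #   bit 9 = 1  t=3,i=3
  .#... -> .   bit 8 = 0  t=4,i=9
  ..### -> #   bit 7 = 1  t=0,i=2
  ..##. -> .   bit 6 = 0  t=1,i=5
  ..#.# -> .   bit 5 = 0  t=8,i=1
  ..#.. -> .   bit 4 = 0  t=4,i=8
  ...## -> #   bit 3 = 1  t=0,i=1
  ...#. -> .   bit 2 = 0  t=4,i=7
  ....# -> #   bit 1 = 1  t=1,i=12
  ..... -> .   bit 0 = 0  t=5,i=14
  bits 01011001110110110010111010001010 = 1507536522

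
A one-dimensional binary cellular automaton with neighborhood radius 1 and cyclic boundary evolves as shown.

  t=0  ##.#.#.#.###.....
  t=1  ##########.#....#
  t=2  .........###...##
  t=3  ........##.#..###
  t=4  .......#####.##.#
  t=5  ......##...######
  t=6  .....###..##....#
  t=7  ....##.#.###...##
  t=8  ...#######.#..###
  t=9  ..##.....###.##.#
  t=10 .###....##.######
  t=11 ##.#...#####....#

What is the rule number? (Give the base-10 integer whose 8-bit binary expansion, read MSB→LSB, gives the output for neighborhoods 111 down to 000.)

110

  nb ###: next=.  (t=0,i=10, bit7=0)
  nb ##.: next=#  (t=0,i=1, bit6=1)
  nb #.#: next=#  (t=0,i=2, bit5=1)
  nb #..: next=.  (t=0,i=12, bit4=0)
  nb .##: next=#  (t=0,i=0, bit3=1)
  nb .#.: next=#  (t=0,i=3, bit2=1)
  nb ..#: next=#  (t=0,i=16, bit1=1)
  nb ...: next=.  (t=0,i=13, bit0=0)
  bits 01101110 = 110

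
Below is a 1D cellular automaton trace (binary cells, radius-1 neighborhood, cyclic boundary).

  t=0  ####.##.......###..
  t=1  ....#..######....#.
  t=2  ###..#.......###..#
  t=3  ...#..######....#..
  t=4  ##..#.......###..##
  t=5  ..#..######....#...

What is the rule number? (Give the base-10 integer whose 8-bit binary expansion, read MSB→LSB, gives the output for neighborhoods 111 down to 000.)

49

  ### -> .   bit 7 = 0  t=0,i=1
  ##. -> .   bit 6 = 0  t=0,i=3
  #.# -> #   bit 5 = 1  t=0,i=4
  #.. -> #   bit 4 = 1  t=0,i=7
  .## -> .   bit 3 = 0  t=0,i=0
  .#. -> .   bit 2 = 0  t=1,i=4
  ..# -> .   bit 1 = 0  t=0,i=13
  ... -> #   bit 0 = 1  t=0,i=8
  bits 00110001 = 49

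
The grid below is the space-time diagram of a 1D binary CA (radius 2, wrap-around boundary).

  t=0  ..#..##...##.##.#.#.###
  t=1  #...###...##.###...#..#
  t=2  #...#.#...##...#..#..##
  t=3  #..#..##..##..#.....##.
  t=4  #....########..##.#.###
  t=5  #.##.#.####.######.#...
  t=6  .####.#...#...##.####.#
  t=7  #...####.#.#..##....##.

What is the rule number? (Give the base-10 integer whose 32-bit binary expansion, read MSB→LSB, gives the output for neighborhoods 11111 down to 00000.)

3059300806

  #####|#  b31=1 t=4,i=7
  ####.|.  b30=0 t=4,i=11
  ###.#|#  b29=1 t=5,i=10
  ###..|#  b28=1 t=0,i=22
  ##.##|.  b27=0 t=0,i=12
  ##.#.|#  b26=1 t=0,i=15
  ##..#|#  b25=1 t=0,i=0
  ##...|.  b24=0 t=0,i=7
  #.###|.  b23=0 t=0,i=20
  #.##.|#  b22=1 t=0,i=13
  #.#.#|.  b21=0 t=0,i=16
  #.#..|#  b20=1 t=2,i=6
  #..##|#  b19=1 t=0,i=4
  #..#.|.  b18=0 t=0,i=1
  #...#|.  b17=0 t=0,i=8
  #....|#  b16=1 t=3,i=16
  .####|.  b15=0 t=4,i=6
  .###.|.  b14=0 t=0,i=21
  .##.#|#  b13=1 t=0,i=11
  .##..|#  b12=1 t=0,i=6
  .#.##|#  b11=1 t=0,i=19
  .#.#.|.  b10=0 t=0,i=17
  .#..#|.  b9=0 t=0,i=3
  .#...|#  b8=1 t=2,i=7
  ..###|#  b7=1 t=1,i=4
  ..##.|#  b6=1 t=0,i=5
  ..#.#|.  b5=0 t=2,i=4
  ..#..|.  b4=0 t=0,i=2
  ...##|.  b3=0 t=0,i=9
  ...#.|#  b2=1 t=1,i=18
  ....#|#  b1=1 t=3,i=18
  .....|.  b0=0 t=3,i=17
  bits 10110110010110010011100111000110 = 3059300806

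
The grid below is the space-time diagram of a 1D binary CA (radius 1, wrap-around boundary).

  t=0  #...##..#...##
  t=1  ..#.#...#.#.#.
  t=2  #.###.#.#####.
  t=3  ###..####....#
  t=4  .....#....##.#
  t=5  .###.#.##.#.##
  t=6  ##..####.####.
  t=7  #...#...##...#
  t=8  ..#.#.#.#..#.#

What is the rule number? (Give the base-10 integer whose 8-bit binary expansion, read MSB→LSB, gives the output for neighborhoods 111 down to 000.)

  ### -> .   bit 7 = 0  t=0,i=13
  ##. -> .   bit 6 = 0  t=0,i=0
  #.# -> #   bit 5 = 1  t=1,i=3
  #.. -> .   bit 4 = 0  t=0,i=1
  .## -> #   bit 3 = 1  t=0,i=4
  .#. -> #   bit 2 = 1  t=0,i=8
  ..# -> .   bit 1 = 0  t=0,i=3
  ... -> #   bit 0 = 1  t=0,i=2
  bits 00101101 = 45

45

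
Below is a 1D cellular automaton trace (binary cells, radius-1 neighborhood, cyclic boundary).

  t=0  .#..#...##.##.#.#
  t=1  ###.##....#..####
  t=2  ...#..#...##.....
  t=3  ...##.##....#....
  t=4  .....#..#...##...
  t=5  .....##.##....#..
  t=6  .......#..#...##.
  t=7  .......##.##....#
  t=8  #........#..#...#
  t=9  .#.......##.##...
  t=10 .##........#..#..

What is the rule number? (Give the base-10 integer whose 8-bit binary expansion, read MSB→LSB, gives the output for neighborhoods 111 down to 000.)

  [7] ### => .  t=1,i=0
  [6] ##. => .  t=0,i=9
  [5] #.# => #  t=0,i=0
  [4] #.. => #  t=0,i=2
  [3] .## => .  t=0,i=8
  [2] .#. => #  t=0,i=1
  [1] ..# => .  t=0,i=3
  [0] ... => .  t=0,i=6
  bits 00110100 = 52

52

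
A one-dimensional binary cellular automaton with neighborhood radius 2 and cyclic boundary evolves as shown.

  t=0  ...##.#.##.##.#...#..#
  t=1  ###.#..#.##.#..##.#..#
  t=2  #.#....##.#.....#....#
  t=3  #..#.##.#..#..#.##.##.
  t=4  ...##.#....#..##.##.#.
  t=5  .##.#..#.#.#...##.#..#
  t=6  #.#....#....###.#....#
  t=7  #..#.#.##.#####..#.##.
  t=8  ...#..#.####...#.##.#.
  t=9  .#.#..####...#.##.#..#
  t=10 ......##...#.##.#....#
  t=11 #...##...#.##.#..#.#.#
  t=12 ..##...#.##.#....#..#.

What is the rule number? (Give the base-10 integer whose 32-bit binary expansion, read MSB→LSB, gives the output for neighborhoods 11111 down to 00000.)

  nb #####: next=.  (t=7,i=12, bit31=0)
  nb ####.: next=.  (t=1,i=1, bit30=0)
  nb ###.#: next=#  (t=1,i=2, bit29=1)
  nb ###..: next=.  (t=7,i=14, bit28=0)
  nb ##.##: next=#  (t=0,i=10, bit27=1)
  nb ##.#.: next=.  (t=0,i=5, bit26=0)
  nb ##..#: next=#  (t=7,i=15, bit25=1)
  nb ##...: next=.  (t=8,i=12, bit24=0)
  nb #.###: next=#  (t=7,i=10, bit23=1)
  nb #.##.: next=.  (t=0,i=8, bit22=0)
  nb #.#.#: next=.  (t=0,i=6, bit21=0)
  nb #.#..: next=.  (t=0,i=14, bit20=0)
  nb #..##: next=.  (t=1,i=14, bit19=0)
  nb #..#.: next=.  (t=0,i=20, bit18=0)
  nb #...#: next=#  (t=0,i=1, bit17=1)
  nb #....: next=.  (t=2,i=4, bit16=0)
  nb .####: next=#  (t=1,i=0, bit15=1)
  nb .###.: next=#  (t=6,i=13, bit14=1)
  nb .##.#: next=#  (t=0,i=4, bit13=1)
  nb .##..: next=.  (t=10,i=7, bit12=0)
  nb .#.##: next=#  (t=0,i=7, bit11=1)
  nb .#.#.: next=.  (t=5,i=8, bit10=0)
  nb .#..#: next=.  (t=0,i=19, bit9=0)
  nb .#...: next=#  (t=0,i=0, bit8=1)
  nb ..###: next=#  (t=1,i=21, bit7=1)
  nb ..##.: next=.  (t=0,i=3, bit6=0)
  nb ..#.#: next=#  (t=1,i=7, bit5=1)
  nb ..#..: next=#  (t=0,i=18, bit4=1)
  nb ...##: next=#  (t=0,i=2, bit3=1)
  nb ...#.: next=.  (t=0,i=17, bit2=0)
  nb ....#: next=#  (t=2,i=5, bit1=1)
  nb .....: next=.  (t=2,i=13, bit0=0)
  bits 00101010100000101110100110111010 = 713222586

713222586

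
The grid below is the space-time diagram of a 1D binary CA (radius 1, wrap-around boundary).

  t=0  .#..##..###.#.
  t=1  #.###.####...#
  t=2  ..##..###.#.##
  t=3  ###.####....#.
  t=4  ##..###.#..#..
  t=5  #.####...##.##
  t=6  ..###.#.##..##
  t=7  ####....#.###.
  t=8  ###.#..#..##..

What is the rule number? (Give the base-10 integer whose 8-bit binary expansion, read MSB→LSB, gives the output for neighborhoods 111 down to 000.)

  nb ###: next=#  (t=0,i=9, bit7=1)
  nb ##.: next=.  (t=0,i=5, bit6=0)
  nb #.#: next=.  (t=0,i=11, bit5=0)
  nb #..: next=#  (t=0,i=2, bit4=1)
  nb .##: next=#  (t=0,i=4, bit3=1)
  nb .#.: next=.  (t=0,i=1, bit2=0)
  nb ..#: next=#  (t=0,i=0, bit1=1)
  nb ...: next=.  (t=1,i=11, bit0=0)
  bits 10011010 = 154

154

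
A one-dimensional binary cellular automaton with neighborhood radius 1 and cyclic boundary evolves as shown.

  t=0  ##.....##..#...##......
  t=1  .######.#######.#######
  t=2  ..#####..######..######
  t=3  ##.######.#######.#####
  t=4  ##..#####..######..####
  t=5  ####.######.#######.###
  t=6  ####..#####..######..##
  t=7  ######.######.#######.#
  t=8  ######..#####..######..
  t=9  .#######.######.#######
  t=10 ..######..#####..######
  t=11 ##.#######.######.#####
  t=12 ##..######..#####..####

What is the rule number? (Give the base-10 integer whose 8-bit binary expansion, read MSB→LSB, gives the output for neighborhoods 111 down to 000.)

  ### -> #   bit 7 = 1  t=1,i=2
  ##. -> #   bit 6 = 1  t=0,i=1
  #.# -> .   bit 5 = 0  t=1,i=0
  #.. -> #   bit 4 = 1  t=0,i=2
  .## -> .   bit 3 = 0  t=0,i=0
  .#. -> #   bit 2 = 1  t=0,i=11
  ..# -> #   bit 1 = 1  t=0,i=6
  ... -> #   bit 0 = 1  t=0,i=3
  bits 11010111 = 215

215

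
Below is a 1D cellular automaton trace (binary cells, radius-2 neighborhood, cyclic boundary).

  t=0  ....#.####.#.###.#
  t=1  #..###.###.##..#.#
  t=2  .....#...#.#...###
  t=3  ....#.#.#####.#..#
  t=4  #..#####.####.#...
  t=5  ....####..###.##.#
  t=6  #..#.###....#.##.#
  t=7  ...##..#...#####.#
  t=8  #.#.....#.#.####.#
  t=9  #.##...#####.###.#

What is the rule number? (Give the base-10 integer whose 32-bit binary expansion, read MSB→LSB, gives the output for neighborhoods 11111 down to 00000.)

  ##### -> #   bit 31 = 1  t=3,i=10
  ####. -> #   bit 30 = 1  t=0,i=8
  ###.# -> #   bit 29 = 1  t=0,i=9
  ###.. -> #   bit 28 = 1  t=2,i=17
  ##.## -> .   bit 27 = 0  t=1,i=6
  ##.#. -> .   bit 26 = 0  t=0,i=10
  ##..# -> .   bit 25 = 0  t=1,i=1
  ##... -> .   bit 24 = 0  t=2,i=0
  #.### -> .   bit 23 = 0  t=0,i=6
  #.##. -> #   bit 22 = 1  t=1,i=11
  #.#.# -> #   bit 21 = 1  t=0,i=11
  #.#.. -> #   bit 20 = 1  t=0,i=17
  #..## -> .   bit 19 = 0  t=1,i=2
  #..#. -> .   bit 18 = 0  t=1,i=14
  #...# -> .   bit 17 = 0  t=2,i=7
  #.... -> .   bit 16 = 0  t=0,i=1
  .#### -> #   bit 15 = 1  t=0,i=7
  .###. -> .   bit 14 = 0  t=0,i=14
  .##.# -> #   bit 13 = 1  t=5,i=15
  .##.. -> .   bit 12 = 0  t=1,i=0
  .#.## -> #   bit 11 = 1  t=0,i=5
  .#.#. -> #   bit 10 = 1  t=2,i=10
  .#..# -> .   bit 9 = 0  t=3,i=15
  .#... -> #   bit 8 = 1  t=0,i=0
  ..### -> .   bit 7 = 0  t=1,i=3
  ..##. -> .   bit 6 = 0  t=7,i=3
  ..#.# -> #   bit 5 = 1  t=0,i=4
  ..#.. -> .   bit 4 = 0  t=2,i=5
  ...## -> #   bit 3 = 1  t=2,i=14
  ...#. -> #   bit 2 = 1  t=0,i=3
  ....# -> .   bit 1 = 0  t=0,i=2
  ..... -> .   bit 0 = 0  t=2,i=2
  bits 11110000011100001010110100101100 = 4033916204

4033916204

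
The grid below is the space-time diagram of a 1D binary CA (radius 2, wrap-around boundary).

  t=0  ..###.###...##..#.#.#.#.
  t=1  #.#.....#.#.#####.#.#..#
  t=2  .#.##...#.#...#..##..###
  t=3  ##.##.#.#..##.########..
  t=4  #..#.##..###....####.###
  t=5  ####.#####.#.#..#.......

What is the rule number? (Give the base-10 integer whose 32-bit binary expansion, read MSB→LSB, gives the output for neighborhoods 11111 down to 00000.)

  ##### -> #   bit 31 = 1  t=1,i=14
  ####. -> .   bit 30 = 0  t=1,i=15
  ###.# -> .   bit 29 = 0  t=0,i=4
  ###.. -> #   bit 28 = 1  t=0,i=8
  ##.## -> .   bit 27 = 0  t=0,i=5
  ##.#. -> #   bit 26 = 1  t=1,i=1
  ##..# -> #   bit 25 = 1  t=0,i=14
  ##... -> .   bit 24 = 0  t=0,i=9
  #.### -> .   bit 23 = 0  t=0,i=6
  #.##. -> #   bit 22 = 1  t=2,i=3
  #.#.# -> #   bit 21 = 1  t=0,i=18
  #.#.. -> .   bit 20 = 0  t=0,i=22
  #..## -> #   bit 19 = 1  t=1,i=22
  #..#. -> #   bit 18 = 1  t=0,i=15
  #...# -> #   bit 17 = 1  t=0,i=0
  #.... -> #   bit 16 = 1  t=1,i=4
  .#### -> .   bit 15 = 0  t=1,i=13
  .###. -> .   bit 14 = 0  t=0,i=3
  .##.# -> .   bit 13 = 0  t=1,i=0
  .##.. -> #   bit 12 = 1  t=0,i=13
  .#.## -> .   bit 11 = 0  t=1,i=11
  .#.#. -> .   bit 10 = 0  t=0,i=17
  .#..# -> #   bit 9 = 1  t=1,i=21
  .#... -> #   bit 8 = 1  t=0,i=23
  ..### -> #   bit 7 = 1  t=0,i=2
  ..##. -> #   bit 6 = 1  t=0,i=12
  ..#.# -> #   bit 5 = 1  t=0,i=16
  ..#.. -> #   bit 4 = 1  t=2,i=14
  ...## -> .   bit 3 = 0  t=0,i=1
  ...#. -> .   bit 2 = 0  t=1,i=7
  ....# -> .   bit 1 = 0  t=1,i=6
  ..... -> .   bit 0 = 0  t=1,i=5
  bits 10010110011011110001001111110000 = 2523862000

2523862000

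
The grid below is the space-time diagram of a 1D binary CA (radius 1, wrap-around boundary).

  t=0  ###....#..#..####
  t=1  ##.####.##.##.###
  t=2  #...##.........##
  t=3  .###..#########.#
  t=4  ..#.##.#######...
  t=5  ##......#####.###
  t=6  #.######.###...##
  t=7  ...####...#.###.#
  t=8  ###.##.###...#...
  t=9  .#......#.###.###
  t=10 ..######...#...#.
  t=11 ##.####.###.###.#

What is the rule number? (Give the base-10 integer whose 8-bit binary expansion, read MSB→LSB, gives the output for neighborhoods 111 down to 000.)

147

  nb ###: next=#  (t=0,i=0, bit7=1)
  nb ##.: next=.  (t=0,i=2, bit6=0)
  nb #.#: next=.  (t=1,i=2, bit5=0)
  nb #..: next=#  (t=0,i=3, bit4=1)
  nb .##: next=.  (t=0,i=13, bit3=0)
  nb .#.: next=.  (t=0,i=7, bit2=0)
  nb ..#: next=#  (t=0,i=6, bit1=1)
  nb ...: next=#  (t=0,i=4, bit0=1)
  bits 10010011 = 147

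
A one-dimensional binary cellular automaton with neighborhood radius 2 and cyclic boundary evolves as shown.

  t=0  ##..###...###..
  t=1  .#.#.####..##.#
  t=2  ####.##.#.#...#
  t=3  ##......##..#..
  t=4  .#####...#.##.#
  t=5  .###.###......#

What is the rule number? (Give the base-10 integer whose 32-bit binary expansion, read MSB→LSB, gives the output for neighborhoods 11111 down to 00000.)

2444219409

  [31] ##### => #  t=2,i=1
  [30] ####. => .  t=1,i=7
  [29] ###.# => .  t=2,i=3
  [28] ###.. => #  t=0,i=6
  [27] ##.## => .  t=2,i=4
  [26] ##.#. => .  t=1,i=13
  [25] ##..# => .  t=0,i=2
  [24] ##... => #  t=0,i=7
  [23] #.### => #  t=1,i=5
  [22] #.##. => .  t=2,i=5
  [21] #.#.# => #  t=1,i=1
  [20] #.#.. => .  t=2,i=10
  [19] #..## => #  t=0,i=3
  [18] #..#. => #  t=3,i=11
  [17] #...# => #  t=0,i=8
  [16] #.... => #  t=3,i=3
  [15] .#### => #  t=1,i=6
  [14] .###. => #  t=0,i=5
  [13] .##.# => .  t=1,i=12
  [12] .##.. => #  t=0,i=1
  [11] .#.## => .  t=1,i=4
  [10] .#.#. => #  t=1,i=0
  [9] .#..# => .  t=3,i=13
  [8] .#... => .  t=2,i=11
  [7] ..### => .  t=0,i=4
  [6] ..##. => .  t=0,i=0
  [5] ..#.# => .  t=4,i=9
  [4] ..#.. => #  t=3,i=12
  [3] ...## => .  t=0,i=9
  [2] ...#. => .  t=4,i=8
  [1] ....# => .  t=3,i=6
  [0] ..... => #  t=3,i=4
  bits 10010001101011111101010000010001 = 2444219409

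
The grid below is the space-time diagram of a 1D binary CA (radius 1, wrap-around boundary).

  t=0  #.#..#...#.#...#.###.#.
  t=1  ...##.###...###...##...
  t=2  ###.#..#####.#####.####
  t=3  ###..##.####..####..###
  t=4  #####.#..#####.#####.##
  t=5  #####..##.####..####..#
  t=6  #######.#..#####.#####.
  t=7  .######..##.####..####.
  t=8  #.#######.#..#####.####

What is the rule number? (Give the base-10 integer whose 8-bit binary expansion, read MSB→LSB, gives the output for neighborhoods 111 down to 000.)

211

  ###|#  b7=1 t=0,i=18
  ##.|#  b6=1 t=0,i=19
  #.#|.  b5=0 t=0,i=1
  #..|#  b4=1 t=0,i=3
  .##|.  b3=0 t=0,i=17
  .#.|.  b2=0 t=0,i=0
  ..#|#  b1=1 t=0,i=4
  ...|#  b0=1 t=0,i=7
  bits 11010011 = 211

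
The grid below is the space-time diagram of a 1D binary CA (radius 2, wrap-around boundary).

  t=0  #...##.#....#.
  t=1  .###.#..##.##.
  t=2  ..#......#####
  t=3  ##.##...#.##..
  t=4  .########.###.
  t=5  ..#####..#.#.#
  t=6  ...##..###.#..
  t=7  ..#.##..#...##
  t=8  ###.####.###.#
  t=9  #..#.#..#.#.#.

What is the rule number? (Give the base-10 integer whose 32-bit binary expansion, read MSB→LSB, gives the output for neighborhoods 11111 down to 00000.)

2338844972

  nb #####: next=#  (t=2,i=11, bit31=1)
  nb ####.: next=.  (t=2,i=12, bit30=0)
  nb ###.#: next=.  (t=1,i=3, bit29=0)
  nb ###..: next=.  (t=2,i=13, bit28=0)
  nb ##.##: next=#  (t=1,i=10, bit27=1)
  nb ##.#.: next=.  (t=0,i=6, bit26=0)
  nb ##..#: next=#  (t=1,i=13, bit25=1)
  nb ##...: next=#  (t=3,i=5, bit24=1)
  nb #.###: next=.  (t=4,i=10, bit23=0)
  nb #.##.: next=#  (t=1,i=11, bit22=1)
  nb #.#.#: next=#  (t=5,i=11, bit21=1)
  nb #.#..: next=.  (t=0,i=0, bit20=0)
  nb #..##: next=.  (t=1,i=0, bit19=0)
  nb #..#.: next=#  (t=2,i=1, bit18=1)
  nb #...#: next=#  (t=0,i=2, bit17=1)
  nb #....: next=#  (t=0,i=9, bit16=1)
  nb .####: next=#  (t=2,i=10, bit15=1)
  nb .###.: next=#  (t=1,i=2, bit14=1)
  nb .##.#: next=#  (t=0,i=5, bit13=1)
  nb .##..: next=#  (t=1,i=12, bit12=1)
  nb .#.##: next=.  (t=3,i=9, bit11=0)
  nb .#.#.: next=.  (t=0,i=13, bit10=0)
  nb .#..#: next=.  (t=1,i=6, bit9=0)
  nb .#...: next=#  (t=0,i=1, bit8=1)
  nb ..###: next=.  (t=1,i=1, bit7=0)
  nb ..##.: next=.  (t=0,i=4, bit6=0)
  nb ..#.#: next=#  (t=0,i=12, bit5=1)
  nb ..#..: next=.  (t=2,i=2, bit4=0)
  nb ...##: next=#  (t=0,i=3, bit3=1)
  nb ...#.: next=#  (t=0,i=11, bit2=1)
  nb ....#: next=.  (t=0,i=10, bit1=0)
  nb .....: next=.  (t=2,i=5, bit0=0)
  bits 10001011011001111111000100101100 = 2338844972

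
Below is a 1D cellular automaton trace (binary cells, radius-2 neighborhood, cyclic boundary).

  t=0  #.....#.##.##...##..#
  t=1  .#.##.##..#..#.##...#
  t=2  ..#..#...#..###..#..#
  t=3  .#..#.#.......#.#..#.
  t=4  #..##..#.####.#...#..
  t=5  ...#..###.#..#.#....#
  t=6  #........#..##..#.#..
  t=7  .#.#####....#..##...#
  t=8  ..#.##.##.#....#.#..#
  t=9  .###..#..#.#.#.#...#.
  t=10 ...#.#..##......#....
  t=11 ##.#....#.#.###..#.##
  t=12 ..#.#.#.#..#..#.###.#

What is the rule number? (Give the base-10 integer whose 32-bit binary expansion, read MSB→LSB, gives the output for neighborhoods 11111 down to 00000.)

2634320235

  [31] ##### => #  t=7,i=5
  [30] ####. => .  t=4,i=11
  [29] ###.# => .  t=4,i=12
  [28] ###.. => #  t=2,i=14
  [27] ##.## => #  t=0,i=10
  [26] ##.#. => #  t=4,i=13
  [25] ##..# => .  t=0,i=18
  [24] ##... => #  t=0,i=1
  [23] #.### => .  t=4,i=9
  [22] #.##. => .  t=0,i=8
  [21] #.#.# => .  t=1,i=1
  [20] #.#.. => .  t=3,i=6
  [19] #..## => .  t=0,i=19
  [18] #..#. => #  t=1,i=9
  [17] #...# => .  t=0,i=14
  [16] #.... => .  t=0,i=2
  [15] .#### => #  t=4,i=10
  [14] .###. => .  t=2,i=13
  [13] .##.# => .  t=0,i=9
  [12] .##.. => .  t=0,i=0
  [11] .#.## => #  t=0,i=7
  [10] .#.#. => .  t=1,i=0
  [9] .#..# => .  t=1,i=11
  [8] .#... => #  t=2,i=6
  [7] ..### => .  t=2,i=12
  [6] ..##. => #  t=0,i=16
  [5] ..#.# => #  t=0,i=6
  [4] ..#.. => .  t=1,i=10
  [3] ...## => #  t=0,i=15
  [2] ...#. => .  t=0,i=5
  [1] ....# => #  t=0,i=4
  [0] ..... => #  t=0,i=3
  bits 10011101000001001000100101101011 = 2634320235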